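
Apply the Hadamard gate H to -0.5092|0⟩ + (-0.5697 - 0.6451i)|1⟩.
(-0.7629 - 0.4562i)|0⟩ + (0.04278 + 0.4562i)|1⟩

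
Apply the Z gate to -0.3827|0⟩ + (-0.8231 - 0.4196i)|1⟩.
-0.3827|0⟩ + (0.8231 + 0.4196i)|1⟩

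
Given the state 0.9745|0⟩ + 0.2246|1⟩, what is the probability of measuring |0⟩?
0.9497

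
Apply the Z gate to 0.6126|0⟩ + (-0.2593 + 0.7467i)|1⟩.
0.6126|0⟩ + (0.2593 - 0.7467i)|1⟩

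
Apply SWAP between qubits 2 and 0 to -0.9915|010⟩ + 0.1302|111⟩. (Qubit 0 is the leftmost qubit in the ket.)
-0.9915|010⟩ + 0.1302|111⟩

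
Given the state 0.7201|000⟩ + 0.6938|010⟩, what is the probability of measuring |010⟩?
0.4814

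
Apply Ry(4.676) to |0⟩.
-0.6941|0⟩ + 0.7199|1⟩

Ry(4.676) = [[cos(θ/2), −sin(θ/2)], [sin(θ/2), cos(θ/2)]]; θ = 4.676, cos(θ/2) ≈ -0.694125, sin(θ/2) ≈ 0.719854.
With a = amp(|0⟩) = 1 and b = amp(|1⟩) = 0:
new amp(|0⟩) = (-0.694125)·a + (-0.719854)·b = -0.6941
new amp(|1⟩) = (0.719854)·a + (-0.694125)·b = 0.7199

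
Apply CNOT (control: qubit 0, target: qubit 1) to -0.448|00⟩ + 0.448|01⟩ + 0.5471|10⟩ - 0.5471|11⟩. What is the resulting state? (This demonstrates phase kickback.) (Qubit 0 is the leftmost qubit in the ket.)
-0.448|00⟩ + 0.448|01⟩ - 0.5471|10⟩ + 0.5471|11⟩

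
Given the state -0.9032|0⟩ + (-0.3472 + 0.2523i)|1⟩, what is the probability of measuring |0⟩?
0.8158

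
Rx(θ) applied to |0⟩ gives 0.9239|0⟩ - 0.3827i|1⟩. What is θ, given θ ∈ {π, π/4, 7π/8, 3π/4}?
π/4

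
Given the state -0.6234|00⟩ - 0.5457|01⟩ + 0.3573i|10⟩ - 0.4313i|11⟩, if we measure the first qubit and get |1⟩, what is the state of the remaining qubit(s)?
0.638i|0⟩ - 0.7701i|1⟩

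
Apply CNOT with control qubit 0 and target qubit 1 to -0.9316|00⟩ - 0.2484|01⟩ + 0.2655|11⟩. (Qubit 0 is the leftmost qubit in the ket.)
-0.9316|00⟩ - 0.2484|01⟩ + 0.2655|10⟩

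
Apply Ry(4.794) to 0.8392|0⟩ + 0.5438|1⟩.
-0.9856|0⟩ + 0.1688|1⟩

Ry(4.794) = [[cos(θ/2), −sin(θ/2)], [sin(θ/2), cos(θ/2)]]; θ = 4.794, cos(θ/2) ≈ -0.735364, sin(θ/2) ≈ 0.677672.
With a = amp(|0⟩) = 0.8392 and b = amp(|1⟩) = 0.5438:
new amp(|0⟩) = (-0.735364)·a + (-0.677672)·b = -0.9856
new amp(|1⟩) = (0.677672)·a + (-0.735364)·b = 0.1688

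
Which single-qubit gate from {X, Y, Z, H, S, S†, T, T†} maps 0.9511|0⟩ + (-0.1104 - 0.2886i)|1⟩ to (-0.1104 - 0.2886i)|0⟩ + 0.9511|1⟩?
X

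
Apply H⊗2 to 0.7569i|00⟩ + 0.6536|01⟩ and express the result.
(0.3268 + 0.3785i)|00⟩ + (-0.3268 + 0.3785i)|01⟩ + (0.3268 + 0.3785i)|10⟩ + (-0.3268 + 0.3785i)|11⟩

H⊗2 gives amp(|y⟩) = (1/2) Σ_x (−1)^(x·y) amp(|x⟩), where x·y is the number of positions in which both x and y have a 1.
|00⟩: (0.7569i + 0.6536)/2 = (0.3268 + 0.3785i)
|01⟩: (0.7569i - 0.6536)/2 = (-0.3268 + 0.3785i)
|10⟩: (0.7569i + 0.6536)/2 = (0.3268 + 0.3785i)
|11⟩: (0.7569i - 0.6536)/2 = (-0.3268 + 0.3785i)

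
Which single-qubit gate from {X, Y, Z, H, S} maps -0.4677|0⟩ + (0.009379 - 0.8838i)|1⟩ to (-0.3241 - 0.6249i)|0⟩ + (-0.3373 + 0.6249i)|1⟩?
H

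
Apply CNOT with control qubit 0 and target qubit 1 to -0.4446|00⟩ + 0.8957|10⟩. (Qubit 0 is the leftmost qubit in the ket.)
-0.4446|00⟩ + 0.8957|11⟩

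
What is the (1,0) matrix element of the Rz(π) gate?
0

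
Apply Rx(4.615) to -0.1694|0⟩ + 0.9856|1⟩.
(0.1138 - 0.73i)|0⟩ + (-0.6622 + 0.1255i)|1⟩

Rx(4.615) = [[cos(θ/2), −i·sin(θ/2)], [−i·sin(θ/2), cos(θ/2)]]; θ = 4.615, cos(θ/2) ≈ -0.67185, sin(θ/2) ≈ 0.740687.
With a = amp(|0⟩) = -0.1694 and b = amp(|1⟩) = 0.9856:
new amp(|0⟩) = (-0.67185)·a + (-0.740687i)·b = (0.1138 - 0.73i)
new amp(|1⟩) = (-0.740687i)·a + (-0.67185)·b = (-0.6622 + 0.1255i)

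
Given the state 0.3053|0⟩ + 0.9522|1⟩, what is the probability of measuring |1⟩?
0.9067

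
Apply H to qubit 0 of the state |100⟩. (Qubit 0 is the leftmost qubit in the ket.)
1/√2|000⟩ - 1/√2|100⟩

H on qubit 0 mixes each pair of kets that differ only in qubit 0: amplitudes (a, b) of (|…0…⟩, |…1…⟩) become ((a + b)/√2, (a − b)/√2). Kets absent from the input have amplitude 0.
(|000⟩, |100⟩): (a, b) = (0, 1) → (1/√2, -1/√2)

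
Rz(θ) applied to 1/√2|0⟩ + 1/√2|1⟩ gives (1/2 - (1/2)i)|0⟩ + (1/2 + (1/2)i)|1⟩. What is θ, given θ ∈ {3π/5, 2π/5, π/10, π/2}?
π/2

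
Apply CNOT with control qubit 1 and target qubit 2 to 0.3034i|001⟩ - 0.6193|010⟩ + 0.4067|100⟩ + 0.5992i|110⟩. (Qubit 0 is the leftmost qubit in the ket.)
0.3034i|001⟩ - 0.6193|011⟩ + 0.4067|100⟩ + 0.5992i|111⟩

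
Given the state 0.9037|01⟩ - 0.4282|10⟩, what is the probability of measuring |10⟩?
0.1834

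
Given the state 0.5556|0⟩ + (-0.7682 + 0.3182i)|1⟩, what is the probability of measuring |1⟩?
0.6914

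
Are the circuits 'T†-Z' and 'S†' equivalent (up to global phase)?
No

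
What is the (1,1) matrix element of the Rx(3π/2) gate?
-1/√2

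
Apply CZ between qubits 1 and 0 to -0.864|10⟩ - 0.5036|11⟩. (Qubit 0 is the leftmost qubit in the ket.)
-0.864|10⟩ + 0.5036|11⟩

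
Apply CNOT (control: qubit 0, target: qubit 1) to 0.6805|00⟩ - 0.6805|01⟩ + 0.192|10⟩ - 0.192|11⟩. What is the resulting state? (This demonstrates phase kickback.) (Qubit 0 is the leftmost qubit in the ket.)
0.6805|00⟩ - 0.6805|01⟩ - 0.192|10⟩ + 0.192|11⟩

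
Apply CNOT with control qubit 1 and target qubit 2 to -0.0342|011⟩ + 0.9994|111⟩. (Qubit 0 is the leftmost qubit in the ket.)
-0.0342|010⟩ + 0.9994|110⟩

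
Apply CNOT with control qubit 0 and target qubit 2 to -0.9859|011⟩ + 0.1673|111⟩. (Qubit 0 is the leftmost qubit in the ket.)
-0.9859|011⟩ + 0.1673|110⟩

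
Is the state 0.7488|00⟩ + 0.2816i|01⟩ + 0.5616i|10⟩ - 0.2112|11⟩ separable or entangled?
Separable

Writing the state as a|00⟩ + b|01⟩ + c|10⟩ + d|11⟩, it is a product state iff ad − bc = 0.
Here (a, b, c, d) = (0.7488, 0.2816i, 0.5616i, -0.2112): ad − bc = (0.7488)(-0.2112) − (0.2816i)(0.5616i) = 0, so the state is separable.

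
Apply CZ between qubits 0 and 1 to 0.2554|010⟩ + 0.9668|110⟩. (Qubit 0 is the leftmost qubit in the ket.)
0.2554|010⟩ - 0.9668|110⟩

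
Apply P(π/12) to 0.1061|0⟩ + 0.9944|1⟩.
0.1061|0⟩ + (0.9605 + 0.2574i)|1⟩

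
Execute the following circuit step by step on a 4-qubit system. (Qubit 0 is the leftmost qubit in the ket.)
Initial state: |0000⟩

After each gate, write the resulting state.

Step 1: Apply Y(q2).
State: i|0010⟩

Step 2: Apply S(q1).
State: i|0010⟩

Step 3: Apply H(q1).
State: (1/√2)i|0010⟩ + (1/√2)i|0110⟩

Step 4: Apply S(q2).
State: -1/√2|0010⟩ - 1/√2|0110⟩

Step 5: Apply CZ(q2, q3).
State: -1/√2|0010⟩ - 1/√2|0110⟩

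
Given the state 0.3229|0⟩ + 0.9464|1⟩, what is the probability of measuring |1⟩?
0.8957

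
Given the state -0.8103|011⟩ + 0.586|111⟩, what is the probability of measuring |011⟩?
0.6566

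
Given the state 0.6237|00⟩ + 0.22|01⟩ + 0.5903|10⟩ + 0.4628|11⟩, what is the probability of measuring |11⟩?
0.2142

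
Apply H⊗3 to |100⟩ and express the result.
1/√8|000⟩ + 1/√8|001⟩ + 1/√8|010⟩ + 1/√8|011⟩ - 1/√8|100⟩ - 1/√8|101⟩ - 1/√8|110⟩ - 1/√8|111⟩

H⊗3 gives amp(|y⟩) = (1/2√2) Σ_x (−1)^(x·y) amp(|x⟩), where x·y is the number of positions in which both x and y have a 1.
|000⟩: (1)/(2√2) = 1/√8
|001⟩: (1)/(2√2) = 1/√8
|010⟩: (1)/(2√2) = 1/√8
|011⟩: (1)/(2√2) = 1/√8
|100⟩: (-1)/(2√2) = -1/√8
|101⟩: (-1)/(2√2) = -1/√8
|110⟩: (-1)/(2√2) = -1/√8
|111⟩: (-1)/(2√2) = -1/√8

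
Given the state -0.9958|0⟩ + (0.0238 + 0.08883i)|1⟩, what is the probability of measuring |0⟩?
0.9916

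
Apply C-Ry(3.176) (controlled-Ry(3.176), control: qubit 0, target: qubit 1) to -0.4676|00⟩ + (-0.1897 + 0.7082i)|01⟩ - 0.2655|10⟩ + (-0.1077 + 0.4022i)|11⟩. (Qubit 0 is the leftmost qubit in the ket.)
-0.4676|00⟩ + (-0.1897 + 0.7082i)|01⟩ + (0.1123 - 0.4021i)|10⟩ + (-0.2636 - 0.006919i)|11⟩

C-Ry(3.176) leaves the control-|0⟩ kets |00⟩, |01⟩ unchanged and applies Ry(3.176) to qubit 1 on the control-|1⟩ pair (|10⟩, |11⟩).
Ry(3.176) = [[cos(θ/2), −sin(θ/2)], [sin(θ/2), cos(θ/2)]]; θ = 3.176, cos(θ/2) ≈ -0.0172028, sin(θ/2) ≈ 0.999852.
With a = amp(|10⟩) = -0.2655 and b = amp(|11⟩) = (-0.1077 + 0.4022i):
new amp(|10⟩) = (-0.0172028)·a + (-0.999852)·b = (0.1123 - 0.4021i)
new amp(|11⟩) = (0.999852)·a + (-0.0172028)·b = (-0.2636 - 0.006919i)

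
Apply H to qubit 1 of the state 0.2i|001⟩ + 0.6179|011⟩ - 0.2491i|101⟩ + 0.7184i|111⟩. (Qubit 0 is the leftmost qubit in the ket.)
(0.4369 + 0.1414i)|001⟩ + (-0.4369 + 0.1414i)|011⟩ + 0.3318i|101⟩ - 0.6841i|111⟩

H on qubit 1 mixes each pair of kets that differ only in qubit 1: amplitudes (a, b) of (|…0…⟩, |…1…⟩) become ((a + b)/√2, (a − b)/√2). Kets absent from the input have amplitude 0.
(|001⟩, |011⟩): (a, b) = (0.2i, 0.6179) → ((0.4369 + 0.1414i), (-0.4369 + 0.1414i))
(|101⟩, |111⟩): (a, b) = (-0.2491i, 0.7184i) → (0.3318i, -0.6841i)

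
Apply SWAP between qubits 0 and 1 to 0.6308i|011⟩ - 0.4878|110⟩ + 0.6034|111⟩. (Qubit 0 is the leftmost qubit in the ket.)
0.6308i|101⟩ - 0.4878|110⟩ + 0.6034|111⟩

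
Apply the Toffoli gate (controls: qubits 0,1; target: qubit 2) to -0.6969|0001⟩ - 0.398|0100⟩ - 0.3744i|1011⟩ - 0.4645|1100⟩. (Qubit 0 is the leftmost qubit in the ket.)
-0.6969|0001⟩ - 0.398|0100⟩ - 0.3744i|1011⟩ - 0.4645|1110⟩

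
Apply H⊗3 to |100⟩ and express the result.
1/√8|000⟩ + 1/√8|001⟩ + 1/√8|010⟩ + 1/√8|011⟩ - 1/√8|100⟩ - 1/√8|101⟩ - 1/√8|110⟩ - 1/√8|111⟩

H⊗3 gives amp(|y⟩) = (1/2√2) Σ_x (−1)^(x·y) amp(|x⟩), where x·y is the number of positions in which both x and y have a 1.
|000⟩: (1)/(2√2) = 1/√8
|001⟩: (1)/(2√2) = 1/√8
|010⟩: (1)/(2√2) = 1/√8
|011⟩: (1)/(2√2) = 1/√8
|100⟩: (-1)/(2√2) = -1/√8
|101⟩: (-1)/(2√2) = -1/√8
|110⟩: (-1)/(2√2) = -1/√8
|111⟩: (-1)/(2√2) = -1/√8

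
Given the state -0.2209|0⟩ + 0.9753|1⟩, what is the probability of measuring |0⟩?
0.0488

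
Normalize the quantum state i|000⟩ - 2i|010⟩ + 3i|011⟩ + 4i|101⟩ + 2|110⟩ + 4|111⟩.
0.1414i|000⟩ - 0.2828i|010⟩ + 0.4243i|011⟩ + 0.5657i|101⟩ + 0.2828|110⟩ + 0.5657|111⟩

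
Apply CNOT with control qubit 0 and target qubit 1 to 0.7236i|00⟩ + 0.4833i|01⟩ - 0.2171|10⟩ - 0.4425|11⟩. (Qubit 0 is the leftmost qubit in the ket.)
0.7236i|00⟩ + 0.4833i|01⟩ - 0.4425|10⟩ - 0.2171|11⟩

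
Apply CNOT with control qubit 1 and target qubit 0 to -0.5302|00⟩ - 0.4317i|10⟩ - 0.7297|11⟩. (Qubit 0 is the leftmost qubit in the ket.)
-0.5302|00⟩ - 0.7297|01⟩ - 0.4317i|10⟩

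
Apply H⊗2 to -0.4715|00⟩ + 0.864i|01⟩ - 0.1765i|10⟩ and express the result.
(-0.2358 + 0.3438i)|00⟩ + (-0.2358 - 0.5203i)|01⟩ + (-0.2358 + 0.5203i)|10⟩ + (-0.2358 - 0.3438i)|11⟩

H⊗2 gives amp(|y⟩) = (1/2) Σ_x (−1)^(x·y) amp(|x⟩), where x·y is the number of positions in which both x and y have a 1.
|00⟩: (-0.4715 + 0.864i - 0.1765i)/2 = (-0.2358 + 0.3438i)
|01⟩: (-0.4715 - 0.864i - 0.1765i)/2 = (-0.2358 - 0.5203i)
|10⟩: (-0.4715 + 0.864i + 0.1765i)/2 = (-0.2358 + 0.5203i)
|11⟩: (-0.4715 - 0.864i + 0.1765i)/2 = (-0.2358 - 0.3438i)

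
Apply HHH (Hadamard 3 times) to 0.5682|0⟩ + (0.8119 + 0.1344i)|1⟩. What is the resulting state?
(0.9759 + 0.09504i)|0⟩ + (-0.1723 - 0.09504i)|1⟩

H² = I, so H^3 = H: a single Hadamard. With (a, b) = (0.5682, (0.8119 + 0.1344i)), H gives ((a + b)/√2, (a − b)/√2) = ((0.9759 + 0.09504i), (-0.1723 - 0.09504i)).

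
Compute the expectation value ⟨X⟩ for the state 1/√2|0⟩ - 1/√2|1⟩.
-1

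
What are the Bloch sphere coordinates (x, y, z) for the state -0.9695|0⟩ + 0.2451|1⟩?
(-0.4752, 0, 0.8799)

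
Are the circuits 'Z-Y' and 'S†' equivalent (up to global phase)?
No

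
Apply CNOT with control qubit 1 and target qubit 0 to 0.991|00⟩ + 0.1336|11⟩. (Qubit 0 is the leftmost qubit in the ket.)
0.991|00⟩ + 0.1336|01⟩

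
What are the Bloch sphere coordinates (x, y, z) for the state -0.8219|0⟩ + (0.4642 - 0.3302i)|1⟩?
(-0.7631, 0.5428, 0.351)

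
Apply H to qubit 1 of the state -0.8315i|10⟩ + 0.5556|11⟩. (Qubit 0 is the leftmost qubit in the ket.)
(0.3929 - 0.588i)|10⟩ + (-0.3929 - 0.588i)|11⟩

H on qubit 1 mixes each pair of kets that differ only in qubit 1: amplitudes (a, b) of (|…0…⟩, |…1…⟩) become ((a + b)/√2, (a − b)/√2). Kets absent from the input have amplitude 0.
(|10⟩, |11⟩): (a, b) = (-0.8315i, 0.5556) → ((0.3929 - 0.588i), (-0.3929 - 0.588i))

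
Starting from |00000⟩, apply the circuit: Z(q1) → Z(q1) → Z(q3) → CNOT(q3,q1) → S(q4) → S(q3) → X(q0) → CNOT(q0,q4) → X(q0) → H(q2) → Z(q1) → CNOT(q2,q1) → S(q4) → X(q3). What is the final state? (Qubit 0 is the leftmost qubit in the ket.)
(1/√2)i|00011⟩ + (1/√2)i|01111⟩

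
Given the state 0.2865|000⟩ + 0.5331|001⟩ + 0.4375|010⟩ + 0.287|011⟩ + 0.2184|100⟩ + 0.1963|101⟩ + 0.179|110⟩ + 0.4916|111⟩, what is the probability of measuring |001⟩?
0.2842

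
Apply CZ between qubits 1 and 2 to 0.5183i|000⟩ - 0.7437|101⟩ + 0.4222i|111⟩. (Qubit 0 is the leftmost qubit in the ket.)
0.5183i|000⟩ - 0.7437|101⟩ - 0.4222i|111⟩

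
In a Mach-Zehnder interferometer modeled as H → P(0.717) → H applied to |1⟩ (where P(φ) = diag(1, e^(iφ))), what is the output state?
(0.1231 - 0.3286i)|0⟩ + (0.8769 + 0.3286i)|1⟩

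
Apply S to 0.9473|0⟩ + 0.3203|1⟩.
0.9473|0⟩ + 0.3203i|1⟩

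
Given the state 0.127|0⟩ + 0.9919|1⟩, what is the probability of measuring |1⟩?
0.9839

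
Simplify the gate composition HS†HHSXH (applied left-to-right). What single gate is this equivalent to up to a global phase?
Z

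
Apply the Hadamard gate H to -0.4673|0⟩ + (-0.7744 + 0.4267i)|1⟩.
(-0.878 + 0.3017i)|0⟩ + (0.2172 - 0.3017i)|1⟩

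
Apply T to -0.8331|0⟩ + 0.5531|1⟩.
-0.8331|0⟩ + (0.3911 + 0.3911i)|1⟩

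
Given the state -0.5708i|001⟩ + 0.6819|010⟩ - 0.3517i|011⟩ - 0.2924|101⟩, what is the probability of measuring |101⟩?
0.0855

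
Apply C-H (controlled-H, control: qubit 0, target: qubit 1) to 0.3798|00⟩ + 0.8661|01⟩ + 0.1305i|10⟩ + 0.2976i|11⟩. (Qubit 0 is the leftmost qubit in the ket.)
0.3798|00⟩ + 0.8661|01⟩ + 0.3027i|10⟩ - 0.1182i|11⟩

C-H leaves the control-|0⟩ kets |00⟩, |01⟩ unchanged and applies H to qubit 1 on the control-|1⟩ pair (|10⟩, |11⟩).
H = [[1/√2, 1/√2], [1/√2, -1/√2]].
With a = amp(|10⟩) = 0.1305i and b = amp(|11⟩) = 0.2976i:
new amp(|10⟩) = (1/√2)·a + (1/√2)·b = 0.3027i
new amp(|11⟩) = (1/√2)·a + (-1/√2)·b = -0.1182i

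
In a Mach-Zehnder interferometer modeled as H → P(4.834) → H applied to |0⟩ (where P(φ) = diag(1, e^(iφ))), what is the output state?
(0.5607 - 0.4963i)|0⟩ + (0.4393 + 0.4963i)|1⟩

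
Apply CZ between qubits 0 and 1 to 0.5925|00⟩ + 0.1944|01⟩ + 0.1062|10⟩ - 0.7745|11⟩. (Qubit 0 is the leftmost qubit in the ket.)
0.5925|00⟩ + 0.1944|01⟩ + 0.1062|10⟩ + 0.7745|11⟩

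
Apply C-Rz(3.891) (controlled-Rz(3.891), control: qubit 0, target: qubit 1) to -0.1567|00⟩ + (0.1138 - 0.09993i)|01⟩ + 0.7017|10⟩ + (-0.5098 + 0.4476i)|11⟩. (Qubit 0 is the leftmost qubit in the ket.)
-0.1567|00⟩ + (0.1138 - 0.09993i)|01⟩ + (-0.2568 - 0.653i)|10⟩ + (-0.23 - 0.6382i)|11⟩

C-Rz(3.891) leaves the control-|0⟩ kets |00⟩, |01⟩ unchanged and applies Rz(3.891) to qubit 1 on the control-|1⟩ pair (|10⟩, |11⟩).
Rz(3.891) = [[e^(−iθ/2), 0], [0, e^(iθ/2)]] with e^(±iθ/2) = cos(θ/2) ± i·sin(θ/2); θ = 3.891, cos(θ/2) ≈ -0.365997, sin(θ/2) ≈ 0.930616.
With a = amp(|10⟩) = 0.7017 and b = amp(|11⟩) = (-0.5098 + 0.4476i):
new amp(|10⟩) = (-0.365997 - 0.930616i)·a = (-0.2568 - 0.653i)
new amp(|11⟩) = (-0.365997 + 0.930616i)·b = (-0.23 - 0.6382i)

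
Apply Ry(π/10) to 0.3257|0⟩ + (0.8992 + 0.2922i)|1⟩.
(0.181 - 0.04571i)|0⟩ + (0.9391 + 0.2886i)|1⟩

Ry(π/10) = [[cos(θ/2), −sin(θ/2)], [sin(θ/2), cos(θ/2)]]; θ = π/10, cos(θ/2) ≈ 0.987688, sin(θ/2) ≈ 0.156434.
With a = amp(|0⟩) = 0.3257 and b = amp(|1⟩) = (0.8992 + 0.2922i):
new amp(|0⟩) = (0.987688)·a + (-0.156434)·b = (0.181 - 0.04571i)
new amp(|1⟩) = (0.156434)·a + (0.987688)·b = (0.9391 + 0.2886i)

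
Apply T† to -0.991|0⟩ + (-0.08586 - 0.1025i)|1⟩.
-0.991|0⟩ + (-0.1332 - 0.01177i)|1⟩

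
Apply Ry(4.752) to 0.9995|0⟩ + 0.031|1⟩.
-0.7421|0⟩ + 0.6703|1⟩

Ry(4.752) = [[cos(θ/2), −sin(θ/2)], [sin(θ/2), cos(θ/2)]]; θ = 4.752, cos(θ/2) ≈ -0.720972, sin(θ/2) ≈ 0.692964.
With a = amp(|0⟩) = 0.9995 and b = amp(|1⟩) = 0.031:
new amp(|0⟩) = (-0.720972)·a + (-0.692964)·b = -0.7421
new amp(|1⟩) = (0.692964)·a + (-0.720972)·b = 0.6703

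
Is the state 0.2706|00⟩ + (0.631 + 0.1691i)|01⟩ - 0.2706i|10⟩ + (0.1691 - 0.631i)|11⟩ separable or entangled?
Separable

Writing the state as a|00⟩ + b|01⟩ + c|10⟩ + d|11⟩, it is a product state iff ad − bc = 0.
Here (a, b, c, d) = (0.2706, (0.631 + 0.1691i), -0.2706i, (0.1691 - 0.631i)): ad − bc = (0.2706)(0.1691 - 0.631i) − (0.631 + 0.1691i)(-0.2706i) = 0, so the state is separable.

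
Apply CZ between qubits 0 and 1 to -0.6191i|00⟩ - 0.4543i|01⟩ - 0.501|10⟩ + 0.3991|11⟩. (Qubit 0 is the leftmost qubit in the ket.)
-0.6191i|00⟩ - 0.4543i|01⟩ - 0.501|10⟩ - 0.3991|11⟩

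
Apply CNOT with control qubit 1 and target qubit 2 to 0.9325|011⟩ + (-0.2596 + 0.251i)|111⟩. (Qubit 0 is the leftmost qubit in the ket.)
0.9325|010⟩ + (-0.2596 + 0.251i)|110⟩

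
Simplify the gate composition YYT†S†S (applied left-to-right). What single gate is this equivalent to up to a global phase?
T†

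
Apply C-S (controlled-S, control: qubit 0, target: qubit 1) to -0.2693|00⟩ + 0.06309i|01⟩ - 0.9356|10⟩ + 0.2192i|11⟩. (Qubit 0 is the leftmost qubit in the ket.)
-0.2693|00⟩ + 0.06309i|01⟩ - 0.9356|10⟩ - 0.2192|11⟩

C-S leaves the control-|0⟩ kets |00⟩, |01⟩ unchanged and applies S to qubit 1 on the control-|1⟩ pair (|10⟩, |11⟩).
S = [[1, 0], [0, i]].
With a = amp(|10⟩) = -0.9356 and b = amp(|11⟩) = 0.2192i:
new amp(|10⟩) = (1)·a = -0.9356
new amp(|11⟩) = (i)·b = -0.2192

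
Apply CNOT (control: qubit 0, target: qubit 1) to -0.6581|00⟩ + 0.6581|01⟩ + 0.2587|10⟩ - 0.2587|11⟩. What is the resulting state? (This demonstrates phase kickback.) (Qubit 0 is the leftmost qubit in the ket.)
-0.6581|00⟩ + 0.6581|01⟩ - 0.2587|10⟩ + 0.2587|11⟩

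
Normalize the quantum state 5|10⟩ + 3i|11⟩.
0.8575|10⟩ + 0.5145i|11⟩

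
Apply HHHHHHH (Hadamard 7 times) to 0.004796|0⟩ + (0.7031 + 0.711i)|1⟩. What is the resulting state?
(0.5006 + 0.5028i)|0⟩ + (-0.4938 - 0.5028i)|1⟩

H² = I, so H^7 = H: a single Hadamard. With (a, b) = (0.004796, (0.7031 + 0.711i)), H gives ((a + b)/√2, (a − b)/√2) = ((0.5006 + 0.5028i), (-0.4938 - 0.5028i)).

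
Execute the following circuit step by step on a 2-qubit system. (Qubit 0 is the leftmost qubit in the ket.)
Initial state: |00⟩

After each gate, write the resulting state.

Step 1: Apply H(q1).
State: 1/√2|00⟩ + 1/√2|01⟩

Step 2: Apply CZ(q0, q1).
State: 1/√2|00⟩ + 1/√2|01⟩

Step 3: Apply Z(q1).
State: 1/√2|00⟩ - 1/√2|01⟩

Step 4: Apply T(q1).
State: 1/√2|00⟩ + (-1/2 - (1/2)i)|01⟩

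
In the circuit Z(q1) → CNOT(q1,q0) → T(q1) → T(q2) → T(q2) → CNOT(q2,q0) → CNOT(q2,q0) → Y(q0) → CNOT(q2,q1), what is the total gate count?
9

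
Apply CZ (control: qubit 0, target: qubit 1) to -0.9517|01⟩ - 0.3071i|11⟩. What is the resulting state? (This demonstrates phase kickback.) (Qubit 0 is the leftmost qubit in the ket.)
-0.9517|01⟩ + 0.3071i|11⟩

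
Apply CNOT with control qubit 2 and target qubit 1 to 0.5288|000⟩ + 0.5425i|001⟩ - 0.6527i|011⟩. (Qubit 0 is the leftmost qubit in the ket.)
0.5288|000⟩ - 0.6527i|001⟩ + 0.5425i|011⟩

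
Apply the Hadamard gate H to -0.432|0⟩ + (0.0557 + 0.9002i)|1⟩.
(-0.2661 + 0.6365i)|0⟩ + (-0.3449 - 0.6365i)|1⟩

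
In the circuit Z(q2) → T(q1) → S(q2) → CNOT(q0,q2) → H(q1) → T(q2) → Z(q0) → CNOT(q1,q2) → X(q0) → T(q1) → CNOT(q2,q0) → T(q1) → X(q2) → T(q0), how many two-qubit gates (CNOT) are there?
3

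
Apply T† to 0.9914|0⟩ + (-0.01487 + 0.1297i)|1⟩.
0.9914|0⟩ + (0.0812 + 0.1022i)|1⟩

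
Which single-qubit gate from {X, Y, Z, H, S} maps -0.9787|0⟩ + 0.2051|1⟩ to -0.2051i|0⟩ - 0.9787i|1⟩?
Y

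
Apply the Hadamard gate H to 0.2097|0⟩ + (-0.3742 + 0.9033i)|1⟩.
(-0.1163 + 0.6387i)|0⟩ + (0.4129 - 0.6387i)|1⟩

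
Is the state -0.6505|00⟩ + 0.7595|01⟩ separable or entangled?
Separable

Writing the state as a|00⟩ + b|01⟩ + c|10⟩ + d|11⟩, it is a product state iff ad − bc = 0.
Here (a, b, c, d) = (-0.6505, 0.7595, 0, 0): ad − bc = (-0.6505)(0) − (0.7595)(0) = 0, so the state is separable.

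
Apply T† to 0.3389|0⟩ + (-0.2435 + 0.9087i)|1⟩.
0.3389|0⟩ + (0.4704 + 0.8147i)|1⟩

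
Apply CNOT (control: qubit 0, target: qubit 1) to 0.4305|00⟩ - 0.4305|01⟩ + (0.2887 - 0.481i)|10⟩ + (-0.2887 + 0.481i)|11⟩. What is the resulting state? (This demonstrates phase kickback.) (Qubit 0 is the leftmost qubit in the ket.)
0.4305|00⟩ - 0.4305|01⟩ + (-0.2887 + 0.481i)|10⟩ + (0.2887 - 0.481i)|11⟩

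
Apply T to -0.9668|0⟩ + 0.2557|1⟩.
-0.9668|0⟩ + (0.1808 + 0.1808i)|1⟩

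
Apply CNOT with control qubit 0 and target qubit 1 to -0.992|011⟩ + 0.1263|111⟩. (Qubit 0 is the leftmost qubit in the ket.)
-0.992|011⟩ + 0.1263|101⟩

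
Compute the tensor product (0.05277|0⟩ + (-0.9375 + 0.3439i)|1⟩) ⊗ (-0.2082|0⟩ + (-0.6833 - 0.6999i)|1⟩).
-0.01099|00⟩ + (-0.03606 - 0.03693i)|01⟩ + (0.1952 - 0.0716i)|10⟩ + (0.8813 + 0.4212i)|11⟩

amp(|b₁b₂…⟩) = product of the factor amplitudes for bits b₁, b₂, …; only kets whose every factor amplitude is nonzero survive.
|00⟩: (0.05277)(-0.2082) = -0.01099
|01⟩: (0.05277)(-0.6833 - 0.6999i) = (-0.03606 - 0.03693i)
|10⟩: (-0.9375 + 0.3439i)(-0.2082) = (0.1952 - 0.0716i)
|11⟩: (-0.9375 + 0.3439i)(-0.6833 - 0.6999i) = (0.8813 + 0.4212i)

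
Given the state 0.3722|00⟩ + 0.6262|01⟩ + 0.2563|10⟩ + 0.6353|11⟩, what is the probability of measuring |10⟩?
0.06569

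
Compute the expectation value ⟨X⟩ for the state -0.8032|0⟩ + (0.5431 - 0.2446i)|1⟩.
-0.8724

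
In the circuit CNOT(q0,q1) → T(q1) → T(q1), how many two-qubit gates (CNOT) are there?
1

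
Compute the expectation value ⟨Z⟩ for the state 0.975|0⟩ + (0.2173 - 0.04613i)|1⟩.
0.9013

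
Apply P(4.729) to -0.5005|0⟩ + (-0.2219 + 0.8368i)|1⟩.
-0.5005|0⟩ + (0.833 + 0.2358i)|1⟩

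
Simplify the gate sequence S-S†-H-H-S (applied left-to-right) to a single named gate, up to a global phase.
S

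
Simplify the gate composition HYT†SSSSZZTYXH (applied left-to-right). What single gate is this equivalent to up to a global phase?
Z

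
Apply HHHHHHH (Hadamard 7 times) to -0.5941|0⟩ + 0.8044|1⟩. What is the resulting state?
0.1487|0⟩ - 0.9889|1⟩

H² = I, so H^7 = H: a single Hadamard. With (a, b) = (-0.5941, 0.8044), H gives ((a + b)/√2, (a − b)/√2) = (0.1487, -0.9889).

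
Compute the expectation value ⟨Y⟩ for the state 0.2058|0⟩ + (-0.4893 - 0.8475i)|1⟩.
-0.3488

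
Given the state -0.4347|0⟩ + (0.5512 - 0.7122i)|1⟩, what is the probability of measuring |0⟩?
0.189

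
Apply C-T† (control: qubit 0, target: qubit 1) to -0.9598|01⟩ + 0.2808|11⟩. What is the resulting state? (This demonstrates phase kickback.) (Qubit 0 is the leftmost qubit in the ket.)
-0.9598|01⟩ + (0.1986 - 0.1986i)|11⟩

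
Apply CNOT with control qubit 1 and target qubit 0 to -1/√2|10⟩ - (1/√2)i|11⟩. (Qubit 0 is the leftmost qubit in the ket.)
-(1/√2)i|01⟩ - 1/√2|10⟩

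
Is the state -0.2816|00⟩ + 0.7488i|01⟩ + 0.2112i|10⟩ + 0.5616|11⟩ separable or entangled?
Separable

Writing the state as a|00⟩ + b|01⟩ + c|10⟩ + d|11⟩, it is a product state iff ad − bc = 0.
Here (a, b, c, d) = (-0.2816, 0.7488i, 0.2112i, 0.5616): ad − bc = (-0.2816)(0.5616) − (0.7488i)(0.2112i) = 0, so the state is separable.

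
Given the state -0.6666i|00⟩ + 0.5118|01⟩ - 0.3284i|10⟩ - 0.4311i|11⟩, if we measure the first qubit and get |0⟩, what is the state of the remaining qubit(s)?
-0.7932i|0⟩ + 0.609|1⟩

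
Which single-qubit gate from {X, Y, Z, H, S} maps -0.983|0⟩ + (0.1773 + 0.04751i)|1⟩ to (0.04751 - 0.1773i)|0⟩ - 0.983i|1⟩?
Y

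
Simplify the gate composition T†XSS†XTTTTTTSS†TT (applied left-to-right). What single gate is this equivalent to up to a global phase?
T†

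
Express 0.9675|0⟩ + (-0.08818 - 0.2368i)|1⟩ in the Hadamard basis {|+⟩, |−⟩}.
(0.6218 - 0.1674i)|+⟩ + (0.7465 + 0.1674i)|−⟩

With |ψ⟩ = α|0⟩ + β|1⟩, the Hadamard-basis coefficients are ⟨+|ψ⟩ = (α + β)/√2 and ⟨−|ψ⟩ = (α − β)/√2.
Here α = 0.9675, β = (-0.08818 - 0.2368i): (α + β)/√2 = (0.6218 - 0.1674i), (α − β)/√2 = (0.7465 + 0.1674i).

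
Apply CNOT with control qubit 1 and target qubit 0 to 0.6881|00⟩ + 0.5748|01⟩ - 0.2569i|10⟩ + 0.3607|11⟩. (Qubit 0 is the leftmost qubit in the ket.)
0.6881|00⟩ + 0.3607|01⟩ - 0.2569i|10⟩ + 0.5748|11⟩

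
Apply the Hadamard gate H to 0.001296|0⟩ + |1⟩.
0.708|0⟩ - 0.7062|1⟩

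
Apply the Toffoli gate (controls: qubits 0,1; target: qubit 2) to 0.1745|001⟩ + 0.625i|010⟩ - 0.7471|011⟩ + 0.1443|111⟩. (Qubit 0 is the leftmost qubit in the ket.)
0.1745|001⟩ + 0.625i|010⟩ - 0.7471|011⟩ + 0.1443|110⟩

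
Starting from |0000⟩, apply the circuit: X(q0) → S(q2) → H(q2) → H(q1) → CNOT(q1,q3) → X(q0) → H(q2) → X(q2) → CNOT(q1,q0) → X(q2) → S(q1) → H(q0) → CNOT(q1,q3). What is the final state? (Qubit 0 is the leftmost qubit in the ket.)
1/2|0000⟩ + (1/2)i|0100⟩ + 1/2|1000⟩ - (1/2)i|1100⟩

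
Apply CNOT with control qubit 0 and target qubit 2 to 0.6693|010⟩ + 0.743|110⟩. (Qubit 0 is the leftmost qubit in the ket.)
0.6693|010⟩ + 0.743|111⟩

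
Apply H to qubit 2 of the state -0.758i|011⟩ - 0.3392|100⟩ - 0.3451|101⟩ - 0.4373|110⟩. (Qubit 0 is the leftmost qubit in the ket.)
-0.536i|010⟩ + 0.536i|011⟩ - 0.4839|100⟩ + 0.004172|101⟩ - 0.3092|110⟩ - 0.3092|111⟩

H on qubit 2 mixes each pair of kets that differ only in qubit 2: amplitudes (a, b) of (|…0…⟩, |…1…⟩) become ((a + b)/√2, (a − b)/√2). Kets absent from the input have amplitude 0.
(|010⟩, |011⟩): (a, b) = (0, -0.758i) → (-0.536i, 0.536i)
(|100⟩, |101⟩): (a, b) = (-0.3392, -0.3451) → (-0.4839, 0.004172)
(|110⟩, |111⟩): (a, b) = (-0.4373, 0) → (-0.3092, -0.3092)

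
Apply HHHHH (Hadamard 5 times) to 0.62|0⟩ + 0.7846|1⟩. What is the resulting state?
0.9932|0⟩ - 0.1164|1⟩

H² = I, so H^5 = H: a single Hadamard. With (a, b) = (0.62, 0.7846), H gives ((a + b)/√2, (a − b)/√2) = (0.9932, -0.1164).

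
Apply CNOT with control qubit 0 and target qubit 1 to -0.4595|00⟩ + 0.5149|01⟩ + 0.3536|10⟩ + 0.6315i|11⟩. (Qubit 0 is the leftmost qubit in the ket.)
-0.4595|00⟩ + 0.5149|01⟩ + 0.6315i|10⟩ + 0.3536|11⟩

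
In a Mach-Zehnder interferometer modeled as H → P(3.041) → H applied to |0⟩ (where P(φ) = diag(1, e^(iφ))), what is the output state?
(0.002528 + 0.05021i)|0⟩ + (0.9975 - 0.05021i)|1⟩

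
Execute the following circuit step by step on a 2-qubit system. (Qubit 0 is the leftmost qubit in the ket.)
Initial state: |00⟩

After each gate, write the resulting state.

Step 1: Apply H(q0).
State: 1/√2|00⟩ + 1/√2|10⟩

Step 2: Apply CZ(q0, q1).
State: 1/√2|00⟩ + 1/√2|10⟩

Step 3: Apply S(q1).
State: 1/√2|00⟩ + 1/√2|10⟩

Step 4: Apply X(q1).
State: 1/√2|01⟩ + 1/√2|11⟩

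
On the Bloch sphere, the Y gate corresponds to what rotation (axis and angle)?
Rotation by π around the y-axis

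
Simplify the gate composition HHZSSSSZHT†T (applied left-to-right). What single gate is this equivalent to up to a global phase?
H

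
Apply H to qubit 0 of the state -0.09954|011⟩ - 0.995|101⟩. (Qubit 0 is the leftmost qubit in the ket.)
-0.7036|001⟩ - 0.07039|011⟩ + 0.7036|101⟩ - 0.07039|111⟩

H on qubit 0 mixes each pair of kets that differ only in qubit 0: amplitudes (a, b) of (|…0…⟩, |…1…⟩) become ((a + b)/√2, (a − b)/√2). Kets absent from the input have amplitude 0.
(|001⟩, |101⟩): (a, b) = (0, -0.995) → (-0.7036, 0.7036)
(|011⟩, |111⟩): (a, b) = (-0.09954, 0) → (-0.07039, -0.07039)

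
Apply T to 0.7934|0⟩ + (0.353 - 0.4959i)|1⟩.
0.7934|0⟩ + (0.6003 - 0.101i)|1⟩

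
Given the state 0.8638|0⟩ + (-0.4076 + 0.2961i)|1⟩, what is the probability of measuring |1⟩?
0.2538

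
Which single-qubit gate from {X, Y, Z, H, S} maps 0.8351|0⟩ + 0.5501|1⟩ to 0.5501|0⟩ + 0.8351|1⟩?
X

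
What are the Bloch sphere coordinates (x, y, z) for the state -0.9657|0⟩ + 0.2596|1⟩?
(-0.5014, 0, 0.8652)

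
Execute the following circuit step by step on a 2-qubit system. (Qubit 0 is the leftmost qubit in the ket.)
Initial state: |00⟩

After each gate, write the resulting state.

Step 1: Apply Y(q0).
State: i|10⟩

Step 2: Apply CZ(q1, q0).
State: i|10⟩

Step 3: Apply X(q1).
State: i|11⟩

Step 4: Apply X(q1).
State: i|10⟩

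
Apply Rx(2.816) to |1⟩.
-0.9868i|0⟩ + 0.1621|1⟩

Rx(2.816) = [[cos(θ/2), −i·sin(θ/2)], [−i·sin(θ/2), cos(θ/2)]]; θ = 2.816, cos(θ/2) ≈ 0.162078, sin(θ/2) ≈ 0.986778.
With a = amp(|0⟩) = 0 and b = amp(|1⟩) = 1:
new amp(|0⟩) = (0.162078)·a + (-0.986778i)·b = -0.9868i
new amp(|1⟩) = (-0.986778i)·a + (0.162078)·b = 0.1621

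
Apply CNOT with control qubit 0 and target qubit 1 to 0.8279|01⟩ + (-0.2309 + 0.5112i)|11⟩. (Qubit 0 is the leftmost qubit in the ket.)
0.8279|01⟩ + (-0.2309 + 0.5112i)|10⟩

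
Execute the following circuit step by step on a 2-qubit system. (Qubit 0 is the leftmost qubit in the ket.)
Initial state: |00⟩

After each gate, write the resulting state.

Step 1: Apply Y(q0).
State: i|10⟩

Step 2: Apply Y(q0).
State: |00⟩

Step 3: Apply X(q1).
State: |01⟩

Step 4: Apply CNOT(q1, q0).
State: |11⟩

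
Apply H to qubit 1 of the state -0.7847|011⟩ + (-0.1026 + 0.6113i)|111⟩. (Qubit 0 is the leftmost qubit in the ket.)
-0.5549|001⟩ + 0.5549|011⟩ + (-0.07255 + 0.4323i)|101⟩ + (0.07255 - 0.4323i)|111⟩

H on qubit 1 mixes each pair of kets that differ only in qubit 1: amplitudes (a, b) of (|…0…⟩, |…1…⟩) become ((a + b)/√2, (a − b)/√2). Kets absent from the input have amplitude 0.
(|001⟩, |011⟩): (a, b) = (0, -0.7847) → (-0.5549, 0.5549)
(|101⟩, |111⟩): (a, b) = (0, (-0.1026 + 0.6113i)) → ((-0.07255 + 0.4323i), (0.07255 - 0.4323i))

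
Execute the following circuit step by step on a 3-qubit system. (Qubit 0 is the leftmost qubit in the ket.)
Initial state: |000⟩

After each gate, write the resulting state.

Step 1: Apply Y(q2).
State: i|001⟩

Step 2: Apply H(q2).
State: (1/√2)i|000⟩ - (1/√2)i|001⟩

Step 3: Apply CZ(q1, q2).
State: (1/√2)i|000⟩ - (1/√2)i|001⟩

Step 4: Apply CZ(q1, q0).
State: (1/√2)i|000⟩ - (1/√2)i|001⟩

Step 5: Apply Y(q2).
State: -1/√2|000⟩ - 1/√2|001⟩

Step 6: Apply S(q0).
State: -1/√2|000⟩ - 1/√2|001⟩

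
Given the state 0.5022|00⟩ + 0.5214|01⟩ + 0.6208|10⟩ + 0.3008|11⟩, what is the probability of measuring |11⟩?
0.09048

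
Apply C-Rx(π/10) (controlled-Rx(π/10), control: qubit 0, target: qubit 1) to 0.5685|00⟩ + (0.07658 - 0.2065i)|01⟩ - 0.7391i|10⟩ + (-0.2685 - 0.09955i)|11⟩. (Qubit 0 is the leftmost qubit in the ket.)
0.5685|00⟩ + (0.07658 - 0.2065i)|01⟩ + (-0.01557 - 0.688i)|10⟩ + (-0.3808 - 0.09832i)|11⟩

C-Rx(π/10) leaves the control-|0⟩ kets |00⟩, |01⟩ unchanged and applies Rx(π/10) to qubit 1 on the control-|1⟩ pair (|10⟩, |11⟩).
Rx(π/10) = [[cos(θ/2), −i·sin(θ/2)], [−i·sin(θ/2), cos(θ/2)]]; θ = π/10, cos(θ/2) ≈ 0.987688, sin(θ/2) ≈ 0.156434.
With a = amp(|10⟩) = -0.7391i and b = amp(|11⟩) = (-0.2685 - 0.09955i):
new amp(|10⟩) = (0.987688)·a + (-0.156434i)·b = (-0.01557 - 0.688i)
new amp(|11⟩) = (-0.156434i)·a + (0.987688)·b = (-0.3808 - 0.09832i)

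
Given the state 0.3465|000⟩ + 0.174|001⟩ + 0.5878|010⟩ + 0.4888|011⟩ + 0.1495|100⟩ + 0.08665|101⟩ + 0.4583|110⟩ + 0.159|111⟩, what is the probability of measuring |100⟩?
0.02235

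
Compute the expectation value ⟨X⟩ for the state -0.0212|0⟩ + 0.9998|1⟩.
-0.04239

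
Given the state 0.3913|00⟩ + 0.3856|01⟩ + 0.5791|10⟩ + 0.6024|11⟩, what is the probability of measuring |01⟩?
0.1487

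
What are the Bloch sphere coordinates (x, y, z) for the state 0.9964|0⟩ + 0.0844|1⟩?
(0.1682, 0, 0.9857)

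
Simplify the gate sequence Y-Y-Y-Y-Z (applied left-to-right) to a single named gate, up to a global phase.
Z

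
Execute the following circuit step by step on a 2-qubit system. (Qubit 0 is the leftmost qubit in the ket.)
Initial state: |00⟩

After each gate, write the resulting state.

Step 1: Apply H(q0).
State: 1/√2|00⟩ + 1/√2|10⟩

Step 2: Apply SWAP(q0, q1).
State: 1/√2|00⟩ + 1/√2|01⟩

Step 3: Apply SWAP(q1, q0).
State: 1/√2|00⟩ + 1/√2|10⟩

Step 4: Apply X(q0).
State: 1/√2|00⟩ + 1/√2|10⟩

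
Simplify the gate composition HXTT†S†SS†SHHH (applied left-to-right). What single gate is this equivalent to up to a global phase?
Z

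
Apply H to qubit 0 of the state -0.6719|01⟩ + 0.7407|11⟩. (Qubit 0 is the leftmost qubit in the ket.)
0.04865|01⟩ - 0.9989|11⟩

H on qubit 0 mixes each pair of kets that differ only in qubit 0: amplitudes (a, b) of (|…0…⟩, |…1…⟩) become ((a + b)/√2, (a − b)/√2). Kets absent from the input have amplitude 0.
(|01⟩, |11⟩): (a, b) = (-0.6719, 0.7407) → (0.04865, -0.9989)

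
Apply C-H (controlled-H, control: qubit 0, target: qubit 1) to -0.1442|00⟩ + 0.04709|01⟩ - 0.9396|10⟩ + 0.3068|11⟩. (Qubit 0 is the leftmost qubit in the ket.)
-0.1442|00⟩ + 0.04709|01⟩ - 0.4475|10⟩ - 0.8813|11⟩

C-H leaves the control-|0⟩ kets |00⟩, |01⟩ unchanged and applies H to qubit 1 on the control-|1⟩ pair (|10⟩, |11⟩).
H = [[1/√2, 1/√2], [1/√2, -1/√2]].
With a = amp(|10⟩) = -0.9396 and b = amp(|11⟩) = 0.3068:
new amp(|10⟩) = (1/√2)·a + (1/√2)·b = -0.4475
new amp(|11⟩) = (1/√2)·a + (-1/√2)·b = -0.8813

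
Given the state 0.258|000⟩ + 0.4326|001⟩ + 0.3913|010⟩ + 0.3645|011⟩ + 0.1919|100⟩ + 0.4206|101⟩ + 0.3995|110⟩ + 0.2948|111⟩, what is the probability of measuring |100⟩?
0.03683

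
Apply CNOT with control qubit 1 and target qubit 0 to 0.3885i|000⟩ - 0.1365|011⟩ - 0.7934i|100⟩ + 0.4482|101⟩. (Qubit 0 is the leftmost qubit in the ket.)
0.3885i|000⟩ - 0.7934i|100⟩ + 0.4482|101⟩ - 0.1365|111⟩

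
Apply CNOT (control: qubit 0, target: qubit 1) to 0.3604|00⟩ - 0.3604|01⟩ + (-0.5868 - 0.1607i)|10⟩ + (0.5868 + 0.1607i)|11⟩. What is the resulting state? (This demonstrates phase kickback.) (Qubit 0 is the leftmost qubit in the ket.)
0.3604|00⟩ - 0.3604|01⟩ + (0.5868 + 0.1607i)|10⟩ + (-0.5868 - 0.1607i)|11⟩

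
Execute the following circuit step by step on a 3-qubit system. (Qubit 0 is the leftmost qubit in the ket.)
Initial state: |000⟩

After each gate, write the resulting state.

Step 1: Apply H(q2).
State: 1/√2|000⟩ + 1/√2|001⟩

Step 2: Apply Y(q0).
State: (1/√2)i|100⟩ + (1/√2)i|101⟩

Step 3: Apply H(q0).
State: (1/2)i|000⟩ + (1/2)i|001⟩ - (1/2)i|100⟩ - (1/2)i|101⟩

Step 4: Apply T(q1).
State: (1/2)i|000⟩ + (1/2)i|001⟩ - (1/2)i|100⟩ - (1/2)i|101⟩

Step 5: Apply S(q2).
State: (1/2)i|000⟩ - 1/2|001⟩ - (1/2)i|100⟩ + 1/2|101⟩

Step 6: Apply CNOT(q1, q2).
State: (1/2)i|000⟩ - 1/2|001⟩ - (1/2)i|100⟩ + 1/2|101⟩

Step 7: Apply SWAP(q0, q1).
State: (1/2)i|000⟩ - 1/2|001⟩ - (1/2)i|010⟩ + 1/2|011⟩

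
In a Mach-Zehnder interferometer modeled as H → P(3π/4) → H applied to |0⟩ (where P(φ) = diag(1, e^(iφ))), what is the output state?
(0.1464 + (1/√8)i)|0⟩ + (0.8536 - (1/√8)i)|1⟩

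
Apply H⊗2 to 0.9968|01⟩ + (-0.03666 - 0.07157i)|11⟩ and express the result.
(0.4801 - 0.03579i)|00⟩ + (-0.4801 + 0.03579i)|01⟩ + (0.5167 + 0.03579i)|10⟩ + (-0.5167 - 0.03579i)|11⟩

H⊗2 gives amp(|y⟩) = (1/2) Σ_x (−1)^(x·y) amp(|x⟩), where x·y is the number of positions in which both x and y have a 1.
|00⟩: (0.9968 + (-0.03666 - 0.07157i))/2 = (0.4801 - 0.03579i)
|01⟩: (-0.9968 - (-0.03666 - 0.07157i))/2 = (-0.4801 + 0.03579i)
|10⟩: (0.9968 - (-0.03666 - 0.07157i))/2 = (0.5167 + 0.03579i)
|11⟩: (-0.9968 + (-0.03666 - 0.07157i))/2 = (-0.5167 - 0.03579i)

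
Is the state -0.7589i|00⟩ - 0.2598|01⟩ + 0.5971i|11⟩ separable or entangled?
Entangled

Writing the state as a|00⟩ + b|01⟩ + c|10⟩ + d|11⟩, it is a product state iff ad − bc = 0.
Here (a, b, c, d) = (-0.7589i, -0.2598, 0, 0.5971i): ad − bc = (-0.7589i)(0.5971i) − (-0.2598)(0) = 0.4531 ≠ 0, so the state is entangled.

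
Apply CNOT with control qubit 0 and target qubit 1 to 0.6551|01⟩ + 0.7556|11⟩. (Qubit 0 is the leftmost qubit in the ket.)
0.6551|01⟩ + 0.7556|10⟩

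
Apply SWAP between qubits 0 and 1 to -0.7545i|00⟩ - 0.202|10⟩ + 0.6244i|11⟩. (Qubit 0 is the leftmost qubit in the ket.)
-0.7545i|00⟩ - 0.202|01⟩ + 0.6244i|11⟩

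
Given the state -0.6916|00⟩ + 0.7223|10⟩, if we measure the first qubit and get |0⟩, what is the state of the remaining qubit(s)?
-|0⟩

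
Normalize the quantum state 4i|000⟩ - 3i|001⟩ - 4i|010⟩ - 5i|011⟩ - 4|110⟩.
0.4417i|000⟩ - 0.3313i|001⟩ - 0.4417i|010⟩ - 0.5522i|011⟩ - 0.4417|110⟩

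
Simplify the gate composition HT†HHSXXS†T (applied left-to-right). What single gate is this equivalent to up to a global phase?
H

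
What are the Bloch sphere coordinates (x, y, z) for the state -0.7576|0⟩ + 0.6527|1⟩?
(-0.989, 0, 0.1479)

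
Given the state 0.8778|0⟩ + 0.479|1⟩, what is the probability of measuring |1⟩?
0.2294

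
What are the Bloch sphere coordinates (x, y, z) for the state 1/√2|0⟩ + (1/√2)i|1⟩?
(0, 1, 0)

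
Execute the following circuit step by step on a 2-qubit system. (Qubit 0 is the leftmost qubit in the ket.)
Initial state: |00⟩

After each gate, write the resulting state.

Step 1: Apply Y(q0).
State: i|10⟩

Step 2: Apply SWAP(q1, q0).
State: i|01⟩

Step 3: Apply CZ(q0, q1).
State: i|01⟩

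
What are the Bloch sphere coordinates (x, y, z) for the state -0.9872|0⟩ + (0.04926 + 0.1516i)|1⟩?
(-0.09726, -0.2993, 0.9492)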